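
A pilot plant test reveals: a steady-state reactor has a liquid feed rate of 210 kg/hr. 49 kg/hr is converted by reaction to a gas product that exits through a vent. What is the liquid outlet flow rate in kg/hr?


Steady-state mass balance on the main outlet: F_out = F_in - F_removed
F_out = 210 - 49
F_out = 161 kg/hr


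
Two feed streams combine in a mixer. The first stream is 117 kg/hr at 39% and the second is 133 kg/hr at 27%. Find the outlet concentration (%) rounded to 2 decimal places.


Mass balance on solute: F1*x1 + F2*x2 = F3*x3
F3 = F1 + F2 = 117 + 133 = 250 kg/hr
x3 = (F1*x1 + F2*x2)/F3
x3 = (117*0.39 + 133*0.27) / 250
x3 = 32.62%


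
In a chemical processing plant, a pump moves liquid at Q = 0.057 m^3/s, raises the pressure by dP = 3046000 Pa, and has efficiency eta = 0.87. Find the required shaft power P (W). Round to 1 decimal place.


P = Q * dP / eta
P = 0.057 * 3046000 / 0.87
P = 173622.0 / 0.87
P = 199565.5 W


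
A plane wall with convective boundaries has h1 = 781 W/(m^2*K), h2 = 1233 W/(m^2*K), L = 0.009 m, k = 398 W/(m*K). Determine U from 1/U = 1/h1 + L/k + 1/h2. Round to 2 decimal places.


1/U = 1/h1 + L/k + 1/h2
1/U = 1/781 + 0.009/398 + 1/1233
1/U = 0.0012804097 + 2.26131e-05 + 0.00081103
1/U = 0.0021140528
U = 473.03 W/(m^2*K)


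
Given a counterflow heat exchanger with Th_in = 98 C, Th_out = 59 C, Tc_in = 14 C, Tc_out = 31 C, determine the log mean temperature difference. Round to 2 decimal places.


dT1 = Th_in - Tc_out = 98 - 31 = 67
dT2 = Th_out - Tc_in = 59 - 14 = 45
LMTD = (dT1 - dT2) / ln(dT1/dT2)
LMTD = (67 - 45) / ln(67/45)
LMTD = 55.27 K


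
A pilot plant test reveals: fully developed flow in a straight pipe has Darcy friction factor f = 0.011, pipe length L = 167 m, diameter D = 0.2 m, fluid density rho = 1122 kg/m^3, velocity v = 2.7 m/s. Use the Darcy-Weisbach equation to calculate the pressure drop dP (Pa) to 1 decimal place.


dP = f * (L/D) * (rho*v^2/2)
dP = 0.011 * (167/0.2) * (1122*2.7^2/2)
L/D = 835.0
rho*v^2/2 = 1122*7.29/2 = 4089.69
dP = 0.011 * 835.0 * 4089.69
dP = 37563.8 Pa


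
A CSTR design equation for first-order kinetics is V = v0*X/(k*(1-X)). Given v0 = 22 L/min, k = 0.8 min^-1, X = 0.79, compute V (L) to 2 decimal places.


V = v0 * X / (k * (1 - X))
V = 22 * 0.79 / (0.8 * (1 - 0.79))
V = 17.38 / (0.8 * 0.21)
V = 17.38 / 0.168
V = 103.45 L


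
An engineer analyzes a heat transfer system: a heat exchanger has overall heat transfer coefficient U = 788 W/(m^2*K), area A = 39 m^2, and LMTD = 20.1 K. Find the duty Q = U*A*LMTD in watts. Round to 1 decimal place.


Q = U * A * LMTD
Q = 788 * 39 * 20.1
Q = 617713.2 W


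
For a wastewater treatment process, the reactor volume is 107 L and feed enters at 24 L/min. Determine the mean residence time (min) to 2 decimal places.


tau = V / v0
tau = 107 / 24
tau = 4.46 min


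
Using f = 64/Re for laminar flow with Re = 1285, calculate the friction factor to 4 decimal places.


f = 64 / Re
f = 64 / 1285
f = 0.0498


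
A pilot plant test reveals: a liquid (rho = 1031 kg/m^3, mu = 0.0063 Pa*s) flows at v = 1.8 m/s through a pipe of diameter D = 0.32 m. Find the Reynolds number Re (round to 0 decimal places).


Re = rho * v * D / mu
Re = 1031 * 1.8 * 0.32 / 0.0063
Re = 593.856 / 0.0063
Re = 94263


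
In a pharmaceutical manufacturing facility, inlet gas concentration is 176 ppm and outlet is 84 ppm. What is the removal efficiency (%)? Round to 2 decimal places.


Efficiency = (G_in - G_out) / G_in * 100%
Efficiency = (176 - 84) / 176 * 100
Efficiency = 92 / 176 * 100
Efficiency = 52.27%


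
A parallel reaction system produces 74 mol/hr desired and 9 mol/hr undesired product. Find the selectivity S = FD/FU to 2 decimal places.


S = desired product rate / undesired product rate
S = 74 / 9
S = 8.22


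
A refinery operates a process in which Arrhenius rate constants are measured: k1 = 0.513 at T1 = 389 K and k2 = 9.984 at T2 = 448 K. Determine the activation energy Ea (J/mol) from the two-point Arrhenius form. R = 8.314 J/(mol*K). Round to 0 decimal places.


Ea = R * ln(k2/k1) / (1/T1 - 1/T2)
ln(k2/k1) = ln(9.984/0.513) = 2.9684632
1/T1 - 1/T2 = 1/389 - 1/448 = 0.00033855123
Ea = 8.314 * 2.9684632 / 0.00033855123
Ea = 72898 J/mol


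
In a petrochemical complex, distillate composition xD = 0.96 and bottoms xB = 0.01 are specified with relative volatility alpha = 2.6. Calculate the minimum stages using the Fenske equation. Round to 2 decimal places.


N_min = ln((xD*(1-xB))/(xB*(1-xD))) / ln(alpha)
Numerator inside ln: 0.9504 / 0.0004 = 2376.0
ln(2376.0) = 7.773174
ln(alpha) = ln(2.6) = 0.955511
N_min = 7.773174 / 0.955511 = 8.14


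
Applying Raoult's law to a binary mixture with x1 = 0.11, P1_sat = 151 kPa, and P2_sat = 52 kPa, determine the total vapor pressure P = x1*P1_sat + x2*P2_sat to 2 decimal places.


P = x1*P1_sat + x2*P2_sat
x2 = 1 - x1 = 1 - 0.11 = 0.89
P = 0.11*151 + 0.89*52
P = 16.61 + 46.28
P = 62.89 kPa


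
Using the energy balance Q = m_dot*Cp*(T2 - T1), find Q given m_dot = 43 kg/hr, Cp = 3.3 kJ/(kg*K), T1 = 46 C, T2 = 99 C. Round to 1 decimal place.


Q = m_dot * Cp * (T2 - T1)
Q = 43 * 3.3 * (99 - 46)
Q = 43 * 3.3 * 53
Q = 7520.7 kJ/hr


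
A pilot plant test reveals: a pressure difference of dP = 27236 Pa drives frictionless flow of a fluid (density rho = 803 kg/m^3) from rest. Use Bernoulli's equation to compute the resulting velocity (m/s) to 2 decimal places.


v = sqrt(2*dP/rho)
v = sqrt(2*27236/803)
v = sqrt(67.835616)
v = 8.24 m/s


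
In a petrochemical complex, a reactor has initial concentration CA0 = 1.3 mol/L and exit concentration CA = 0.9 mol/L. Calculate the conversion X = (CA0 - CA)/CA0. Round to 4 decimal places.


X = (CA0 - CA) / CA0
X = (1.3 - 0.9) / 1.3
X = 0.4 / 1.3
X = 0.3077


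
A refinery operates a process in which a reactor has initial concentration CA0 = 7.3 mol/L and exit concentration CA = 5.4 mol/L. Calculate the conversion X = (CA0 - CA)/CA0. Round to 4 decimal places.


X = (CA0 - CA) / CA0
X = (7.3 - 5.4) / 7.3
X = 1.9 / 7.3
X = 0.2603


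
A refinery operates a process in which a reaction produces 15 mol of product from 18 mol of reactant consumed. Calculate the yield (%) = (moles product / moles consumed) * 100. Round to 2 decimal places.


Yield = (moles product / moles consumed) * 100%
Yield = (15 / 18) * 100
Yield = 0.8333 * 100
Yield = 83.33%


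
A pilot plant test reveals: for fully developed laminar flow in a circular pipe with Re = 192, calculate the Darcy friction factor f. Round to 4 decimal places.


f = 64 / Re
f = 64 / 192
f = 0.3333


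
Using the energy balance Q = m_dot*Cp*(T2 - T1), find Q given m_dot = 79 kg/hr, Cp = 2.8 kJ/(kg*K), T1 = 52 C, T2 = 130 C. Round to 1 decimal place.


Q = m_dot * Cp * (T2 - T1)
Q = 79 * 2.8 * (130 - 52)
Q = 79 * 2.8 * 78
Q = 17253.6 kJ/hr


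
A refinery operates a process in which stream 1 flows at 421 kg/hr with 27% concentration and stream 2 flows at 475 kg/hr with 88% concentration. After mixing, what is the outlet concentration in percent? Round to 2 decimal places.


Mass balance on solute: F1*x1 + F2*x2 = F3*x3
F3 = F1 + F2 = 421 + 475 = 896 kg/hr
x3 = (F1*x1 + F2*x2)/F3
x3 = (421*0.27 + 475*0.88) / 896
x3 = 59.34%


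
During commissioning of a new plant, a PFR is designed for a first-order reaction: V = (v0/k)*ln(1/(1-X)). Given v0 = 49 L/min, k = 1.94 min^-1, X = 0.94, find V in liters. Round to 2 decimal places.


V = (v0/k) * ln(1/(1-X))
V = (49/1.94) * ln(1/(1-0.94))
V = 25.257732 * ln(16.666667)
V = 25.257732 * 2.813411
V = 71.06 L


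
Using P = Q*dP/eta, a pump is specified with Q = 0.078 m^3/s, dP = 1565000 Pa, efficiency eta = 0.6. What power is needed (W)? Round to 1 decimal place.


P = Q * dP / eta
P = 0.078 * 1565000 / 0.6
P = 122070.0 / 0.6
P = 203450.0 W


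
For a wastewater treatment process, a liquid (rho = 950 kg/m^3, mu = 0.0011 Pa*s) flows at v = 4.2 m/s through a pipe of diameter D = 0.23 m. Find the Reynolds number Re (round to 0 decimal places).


Re = rho * v * D / mu
Re = 950 * 4.2 * 0.23 / 0.0011
Re = 917.7 / 0.0011
Re = 834273


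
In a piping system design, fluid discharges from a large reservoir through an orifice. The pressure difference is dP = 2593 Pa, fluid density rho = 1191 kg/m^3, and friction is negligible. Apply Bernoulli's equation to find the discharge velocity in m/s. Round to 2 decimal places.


v = sqrt(2*dP/rho)
v = sqrt(2*2593/1191)
v = sqrt(4.354324)
v = 2.09 m/s


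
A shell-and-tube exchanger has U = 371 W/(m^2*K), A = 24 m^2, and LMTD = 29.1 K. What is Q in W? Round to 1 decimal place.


Q = U * A * LMTD
Q = 371 * 24 * 29.1
Q = 259106.4 W


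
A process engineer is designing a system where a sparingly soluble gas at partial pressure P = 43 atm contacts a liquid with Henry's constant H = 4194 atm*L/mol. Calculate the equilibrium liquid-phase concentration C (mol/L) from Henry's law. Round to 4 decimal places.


C = P / H
C = 43 / 4194
C = 0.0103 mol/L


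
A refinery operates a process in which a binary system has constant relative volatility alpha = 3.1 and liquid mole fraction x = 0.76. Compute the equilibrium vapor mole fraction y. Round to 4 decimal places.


y = alpha*x / (1 + (alpha-1)*x)
y = 3.1*0.76 / (1 + (3.1-1)*0.76)
y = 2.356 / (1 + 1.596)
y = 2.356 / 2.596
y = 0.9076


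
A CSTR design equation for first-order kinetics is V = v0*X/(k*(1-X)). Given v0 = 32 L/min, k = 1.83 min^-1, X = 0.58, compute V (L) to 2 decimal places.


V = v0 * X / (k * (1 - X))
V = 32 * 0.58 / (1.83 * (1 - 0.58))
V = 18.56 / (1.83 * 0.42)
V = 18.56 / 0.7686
V = 24.15 L


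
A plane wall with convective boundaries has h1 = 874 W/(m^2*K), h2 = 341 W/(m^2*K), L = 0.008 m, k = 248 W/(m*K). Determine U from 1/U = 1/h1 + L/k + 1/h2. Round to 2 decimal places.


1/U = 1/h1 + L/k + 1/h2
1/U = 1/874 + 0.008/248 + 1/341
1/U = 0.0011441648 + 3.22581e-05 + 0.0029325513
1/U = 0.0041089742
U = 243.37 W/(m^2*K)


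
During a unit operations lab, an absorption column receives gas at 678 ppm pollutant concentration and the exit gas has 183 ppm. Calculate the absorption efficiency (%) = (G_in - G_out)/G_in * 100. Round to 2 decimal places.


Efficiency = (G_in - G_out) / G_in * 100%
Efficiency = (678 - 183) / 678 * 100
Efficiency = 495 / 678 * 100
Efficiency = 73.01%


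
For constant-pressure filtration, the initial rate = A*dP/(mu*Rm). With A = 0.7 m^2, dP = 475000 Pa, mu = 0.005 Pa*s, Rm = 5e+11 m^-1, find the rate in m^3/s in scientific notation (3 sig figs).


rate = A * dP / (mu * Rm)
rate = 0.7 * 475000 / (0.005 * 5e+11)
rate = 332500.0 / 2.500e+09
rate = 1.33e-04 m^3/s


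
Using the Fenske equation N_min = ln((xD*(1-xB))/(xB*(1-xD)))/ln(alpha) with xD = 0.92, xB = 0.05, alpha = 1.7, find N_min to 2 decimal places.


N_min = ln((xD*(1-xB))/(xB*(1-xD))) / ln(alpha)
Numerator inside ln: 0.874 / 0.004 = 218.5
ln(218.5) = 5.386786
ln(alpha) = ln(1.7) = 0.530628
N_min = 5.386786 / 0.530628 = 10.15


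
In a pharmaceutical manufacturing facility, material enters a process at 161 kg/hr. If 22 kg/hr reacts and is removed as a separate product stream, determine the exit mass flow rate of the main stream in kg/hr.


Steady-state mass balance on the main outlet: F_out = F_in - F_removed
F_out = 161 - 22
F_out = 139 kg/hr


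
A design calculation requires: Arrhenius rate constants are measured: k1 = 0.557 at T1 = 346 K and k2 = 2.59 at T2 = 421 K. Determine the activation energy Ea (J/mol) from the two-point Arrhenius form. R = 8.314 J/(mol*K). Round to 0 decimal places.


Ea = R * ln(k2/k1) / (1/T1 - 1/T2)
ln(k2/k1) = ln(2.59/0.557) = 1.5368479
1/T1 - 1/T2 = 1/346 - 1/421 = 0.000514876498
Ea = 8.314 * 1.5368479 / 0.000514876498
Ea = 24816 J/mol


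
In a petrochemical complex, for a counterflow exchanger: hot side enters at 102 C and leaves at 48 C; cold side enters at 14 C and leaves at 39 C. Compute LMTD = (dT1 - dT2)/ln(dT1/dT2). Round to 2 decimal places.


dT1 = Th_in - Tc_out = 102 - 39 = 63
dT2 = Th_out - Tc_in = 48 - 14 = 34
LMTD = (dT1 - dT2) / ln(dT1/dT2)
LMTD = (63 - 34) / ln(63/34)
LMTD = 47.02 K


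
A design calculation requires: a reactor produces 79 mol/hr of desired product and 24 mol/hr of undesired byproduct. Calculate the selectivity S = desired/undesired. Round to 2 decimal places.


S = desired product rate / undesired product rate
S = 79 / 24
S = 3.29


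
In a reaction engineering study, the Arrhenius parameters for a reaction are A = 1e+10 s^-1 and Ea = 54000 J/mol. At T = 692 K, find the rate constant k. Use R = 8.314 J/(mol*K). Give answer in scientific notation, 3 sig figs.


k = A * exp(-Ea/(R*T))
k = 1e+10 * exp(-54000 / (8.314 * 692))
k = 1e+10 * exp(-9.385937)
k = 8.39e+05


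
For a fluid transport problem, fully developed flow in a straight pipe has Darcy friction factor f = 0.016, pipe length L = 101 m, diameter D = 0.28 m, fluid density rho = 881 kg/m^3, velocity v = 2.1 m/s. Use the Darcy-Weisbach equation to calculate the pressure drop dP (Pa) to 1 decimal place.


dP = f * (L/D) * (rho*v^2/2)
dP = 0.016 * (101/0.28) * (881*2.1^2/2)
L/D = 360.71428571
rho*v^2/2 = 881*4.41/2 = 1942.605
dP = 0.016 * 360.71428571 * 1942.605
dP = 11211.6 Pa


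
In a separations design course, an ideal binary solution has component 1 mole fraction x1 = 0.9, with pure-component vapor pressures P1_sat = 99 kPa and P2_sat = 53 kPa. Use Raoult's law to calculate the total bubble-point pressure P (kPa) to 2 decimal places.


P = x1*P1_sat + x2*P2_sat
x2 = 1 - x1 = 1 - 0.9 = 0.1
P = 0.9*99 + 0.1*53
P = 89.1 + 5.3
P = 94.40 kPa


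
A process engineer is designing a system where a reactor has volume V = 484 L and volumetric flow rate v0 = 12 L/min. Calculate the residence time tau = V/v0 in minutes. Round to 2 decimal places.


tau = V / v0
tau = 484 / 12
tau = 40.33 min


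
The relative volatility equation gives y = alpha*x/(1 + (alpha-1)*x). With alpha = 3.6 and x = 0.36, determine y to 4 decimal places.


y = alpha*x / (1 + (alpha-1)*x)
y = 3.6*0.36 / (1 + (3.6-1)*0.36)
y = 1.296 / (1 + 0.936)
y = 1.296 / 1.936
y = 0.6694


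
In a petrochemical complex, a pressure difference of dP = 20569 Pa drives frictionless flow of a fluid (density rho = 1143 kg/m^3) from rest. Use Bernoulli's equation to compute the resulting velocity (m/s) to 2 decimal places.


v = sqrt(2*dP/rho)
v = sqrt(2*20569/1143)
v = sqrt(35.991251)
v = 6.00 m/s


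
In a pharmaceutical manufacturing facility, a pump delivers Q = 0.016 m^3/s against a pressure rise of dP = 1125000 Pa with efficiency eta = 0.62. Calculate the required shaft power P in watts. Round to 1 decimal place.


P = Q * dP / eta
P = 0.016 * 1125000 / 0.62
P = 18000.0 / 0.62
P = 29032.3 W


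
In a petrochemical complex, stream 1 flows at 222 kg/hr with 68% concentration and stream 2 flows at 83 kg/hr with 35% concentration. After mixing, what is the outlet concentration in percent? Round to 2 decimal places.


Mass balance on solute: F1*x1 + F2*x2 = F3*x3
F3 = F1 + F2 = 222 + 83 = 305 kg/hr
x3 = (F1*x1 + F2*x2)/F3
x3 = (222*0.68 + 83*0.35) / 305
x3 = 59.02%


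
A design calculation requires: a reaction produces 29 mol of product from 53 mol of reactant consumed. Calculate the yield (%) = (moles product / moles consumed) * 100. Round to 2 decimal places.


Yield = (moles product / moles consumed) * 100%
Yield = (29 / 53) * 100
Yield = 0.5472 * 100
Yield = 54.72%


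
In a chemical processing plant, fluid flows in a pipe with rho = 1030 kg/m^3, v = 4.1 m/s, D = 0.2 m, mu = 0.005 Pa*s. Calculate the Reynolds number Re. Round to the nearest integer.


Re = rho * v * D / mu
Re = 1030 * 4.1 * 0.2 / 0.005
Re = 844.6 / 0.005
Re = 168920


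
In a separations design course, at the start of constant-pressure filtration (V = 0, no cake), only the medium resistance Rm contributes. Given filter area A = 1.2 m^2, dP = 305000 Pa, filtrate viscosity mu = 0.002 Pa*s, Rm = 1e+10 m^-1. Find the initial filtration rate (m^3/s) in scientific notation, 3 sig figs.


rate = A * dP / (mu * Rm)
rate = 1.2 * 305000 / (0.002 * 1e+10)
rate = 366000.0 / 2.000e+07
rate = 1.83e-02 m^3/s


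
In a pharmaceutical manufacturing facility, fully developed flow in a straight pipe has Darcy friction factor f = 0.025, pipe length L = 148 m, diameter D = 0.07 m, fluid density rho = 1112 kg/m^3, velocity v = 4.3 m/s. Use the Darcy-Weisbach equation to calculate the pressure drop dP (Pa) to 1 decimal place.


dP = f * (L/D) * (rho*v^2/2)
dP = 0.025 * (148/0.07) * (1112*4.3^2/2)
L/D = 2114.28571429
rho*v^2/2 = 1112*18.49/2 = 10280.44
dP = 0.025 * 2114.28571429 * 10280.44
dP = 543394.7 Pa


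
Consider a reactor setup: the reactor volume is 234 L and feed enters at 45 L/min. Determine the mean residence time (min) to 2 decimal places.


tau = V / v0
tau = 234 / 45
tau = 5.20 min


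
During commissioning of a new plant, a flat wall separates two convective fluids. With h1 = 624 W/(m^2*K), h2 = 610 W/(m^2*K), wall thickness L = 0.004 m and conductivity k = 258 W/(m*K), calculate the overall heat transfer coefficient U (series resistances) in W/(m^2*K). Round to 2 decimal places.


1/U = 1/h1 + L/k + 1/h2
1/U = 1/624 + 0.004/258 + 1/610
1/U = 0.0016025641 + 1.55039e-05 + 0.0016393443
1/U = 0.0032574123
U = 306.99 W/(m^2*K)


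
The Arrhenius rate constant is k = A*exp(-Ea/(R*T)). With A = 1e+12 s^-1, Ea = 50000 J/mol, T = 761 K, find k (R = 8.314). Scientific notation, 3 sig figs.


k = A * exp(-Ea/(R*T))
k = 1e+12 * exp(-50000 / (8.314 * 761))
k = 1e+12 * exp(-7.902697)
k = 3.70e+08


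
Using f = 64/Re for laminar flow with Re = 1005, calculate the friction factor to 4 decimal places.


f = 64 / Re
f = 64 / 1005
f = 0.0637


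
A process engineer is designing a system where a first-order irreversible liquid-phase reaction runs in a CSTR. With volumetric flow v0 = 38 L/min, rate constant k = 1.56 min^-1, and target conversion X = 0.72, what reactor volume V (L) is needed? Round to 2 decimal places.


V = v0 * X / (k * (1 - X))
V = 38 * 0.72 / (1.56 * (1 - 0.72))
V = 27.36 / (1.56 * 0.28)
V = 27.36 / 0.4368
V = 62.64 L


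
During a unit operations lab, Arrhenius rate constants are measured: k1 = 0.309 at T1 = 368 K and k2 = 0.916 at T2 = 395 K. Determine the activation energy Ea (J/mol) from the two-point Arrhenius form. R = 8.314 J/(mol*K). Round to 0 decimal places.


Ea = R * ln(k2/k1) / (1/T1 - 1/T2)
ln(k2/k1) = ln(0.916/0.309) = 1.0866751
1/T1 - 1/T2 = 1/368 - 1/395 = 0.000185745735
Ea = 8.314 * 1.0866751 / 0.000185745735
Ea = 48640 J/mol


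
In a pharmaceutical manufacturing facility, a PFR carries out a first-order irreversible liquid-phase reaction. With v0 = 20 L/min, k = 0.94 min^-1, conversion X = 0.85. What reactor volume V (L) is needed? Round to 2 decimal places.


V = (v0/k) * ln(1/(1-X))
V = (20/0.94) * ln(1/(1-0.85))
V = 21.276596 * ln(6.666667)
V = 21.276596 * 1.89712
V = 40.36 L


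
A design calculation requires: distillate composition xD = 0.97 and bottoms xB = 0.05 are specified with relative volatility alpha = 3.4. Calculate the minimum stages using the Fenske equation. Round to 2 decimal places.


N_min = ln((xD*(1-xB))/(xB*(1-xD))) / ln(alpha)
Numerator inside ln: 0.9215 / 0.0015 = 614.333333
ln(614.333333) = 6.420538
ln(alpha) = ln(3.4) = 1.223775
N_min = 6.420538 / 1.223775 = 5.25


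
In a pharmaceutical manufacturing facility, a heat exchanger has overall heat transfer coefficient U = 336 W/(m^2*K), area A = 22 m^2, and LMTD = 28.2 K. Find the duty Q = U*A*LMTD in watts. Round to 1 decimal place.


Q = U * A * LMTD
Q = 336 * 22 * 28.2
Q = 208454.4 W


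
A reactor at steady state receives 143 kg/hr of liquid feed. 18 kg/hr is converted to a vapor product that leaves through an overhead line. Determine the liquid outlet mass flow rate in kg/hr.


Steady-state mass balance on the main outlet: F_out = F_in - F_removed
F_out = 143 - 18
F_out = 125 kg/hr


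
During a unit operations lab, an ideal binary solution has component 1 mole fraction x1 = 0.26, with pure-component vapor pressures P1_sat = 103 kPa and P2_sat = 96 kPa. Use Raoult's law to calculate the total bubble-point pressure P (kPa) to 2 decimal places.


P = x1*P1_sat + x2*P2_sat
x2 = 1 - x1 = 1 - 0.26 = 0.74
P = 0.26*103 + 0.74*96
P = 26.78 + 71.04
P = 97.82 kPa


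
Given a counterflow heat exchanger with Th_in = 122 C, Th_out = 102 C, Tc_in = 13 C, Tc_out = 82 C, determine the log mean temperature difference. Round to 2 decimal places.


dT1 = Th_in - Tc_out = 122 - 82 = 40
dT2 = Th_out - Tc_in = 102 - 13 = 89
LMTD = (dT1 - dT2) / ln(dT1/dT2)
LMTD = (40 - 89) / ln(40/89)
LMTD = 61.27 K


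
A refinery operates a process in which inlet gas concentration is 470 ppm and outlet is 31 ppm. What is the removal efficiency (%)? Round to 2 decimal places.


Efficiency = (G_in - G_out) / G_in * 100%
Efficiency = (470 - 31) / 470 * 100
Efficiency = 439 / 470 * 100
Efficiency = 93.40%


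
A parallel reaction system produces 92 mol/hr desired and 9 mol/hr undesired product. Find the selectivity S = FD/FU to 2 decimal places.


S = desired product rate / undesired product rate
S = 92 / 9
S = 10.22


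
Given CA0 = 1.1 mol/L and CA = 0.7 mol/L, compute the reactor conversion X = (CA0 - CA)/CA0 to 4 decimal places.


X = (CA0 - CA) / CA0
X = (1.1 - 0.7) / 1.1
X = 0.4 / 1.1
X = 0.3636


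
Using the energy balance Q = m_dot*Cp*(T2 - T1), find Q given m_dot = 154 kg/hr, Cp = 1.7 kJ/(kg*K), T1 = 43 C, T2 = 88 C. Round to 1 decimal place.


Q = m_dot * Cp * (T2 - T1)
Q = 154 * 1.7 * (88 - 43)
Q = 154 * 1.7 * 45
Q = 11781.0 kJ/hr


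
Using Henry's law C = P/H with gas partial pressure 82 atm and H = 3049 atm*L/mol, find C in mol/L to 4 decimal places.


C = P / H
C = 82 / 3049
C = 0.0269 mol/L


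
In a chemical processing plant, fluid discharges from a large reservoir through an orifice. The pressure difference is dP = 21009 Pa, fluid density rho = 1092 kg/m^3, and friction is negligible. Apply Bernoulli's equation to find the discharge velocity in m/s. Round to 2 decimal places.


v = sqrt(2*dP/rho)
v = sqrt(2*21009/1092)
v = sqrt(38.478022)
v = 6.20 m/s


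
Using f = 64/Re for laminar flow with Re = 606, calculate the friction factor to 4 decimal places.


f = 64 / Re
f = 64 / 606
f = 0.1056


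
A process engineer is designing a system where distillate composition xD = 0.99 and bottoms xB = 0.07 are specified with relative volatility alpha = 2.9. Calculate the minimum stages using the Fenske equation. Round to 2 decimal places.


N_min = ln((xD*(1-xB))/(xB*(1-xD))) / ln(alpha)
Numerator inside ln: 0.9207 / 0.0007 = 1315.285714
ln(1315.285714) = 7.181809
ln(alpha) = ln(2.9) = 1.064711
N_min = 7.181809 / 1.064711 = 6.75


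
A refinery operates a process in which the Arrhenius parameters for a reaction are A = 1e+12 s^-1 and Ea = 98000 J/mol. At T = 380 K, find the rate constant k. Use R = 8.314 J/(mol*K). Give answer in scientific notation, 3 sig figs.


k = A * exp(-Ea/(R*T))
k = 1e+12 * exp(-98000 / (8.314 * 380))
k = 1e+12 * exp(-31.019333)
k = 3.38e-02


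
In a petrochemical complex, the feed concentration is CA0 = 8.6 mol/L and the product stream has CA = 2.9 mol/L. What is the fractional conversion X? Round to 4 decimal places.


X = (CA0 - CA) / CA0
X = (8.6 - 2.9) / 8.6
X = 5.7 / 8.6
X = 0.6628


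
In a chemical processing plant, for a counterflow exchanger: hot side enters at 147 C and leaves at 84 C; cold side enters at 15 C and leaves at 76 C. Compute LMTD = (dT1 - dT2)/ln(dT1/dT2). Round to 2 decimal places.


dT1 = Th_in - Tc_out = 147 - 76 = 71
dT2 = Th_out - Tc_in = 84 - 15 = 69
LMTD = (dT1 - dT2) / ln(dT1/dT2)
LMTD = (71 - 69) / ln(71/69)
LMTD = 70.00 K


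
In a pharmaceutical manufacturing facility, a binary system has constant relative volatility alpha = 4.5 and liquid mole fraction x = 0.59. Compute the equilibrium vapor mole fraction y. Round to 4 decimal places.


y = alpha*x / (1 + (alpha-1)*x)
y = 4.5*0.59 / (1 + (4.5-1)*0.59)
y = 2.655 / (1 + 2.065)
y = 2.655 / 3.065
y = 0.8662


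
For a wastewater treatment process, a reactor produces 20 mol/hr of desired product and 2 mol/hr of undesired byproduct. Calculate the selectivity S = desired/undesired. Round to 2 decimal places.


S = desired product rate / undesired product rate
S = 20 / 2
S = 10.00


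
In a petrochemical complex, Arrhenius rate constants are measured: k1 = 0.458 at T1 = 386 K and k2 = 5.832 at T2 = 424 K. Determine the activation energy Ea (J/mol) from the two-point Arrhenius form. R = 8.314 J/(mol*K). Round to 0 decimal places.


Ea = R * ln(k2/k1) / (1/T1 - 1/T2)
ln(k2/k1) = ln(5.832/0.458) = 2.5442461
1/T1 - 1/T2 = 1/386 - 1/424 = 0.000232183009
Ea = 8.314 * 2.5442461 / 0.000232183009
Ea = 91104 J/mol


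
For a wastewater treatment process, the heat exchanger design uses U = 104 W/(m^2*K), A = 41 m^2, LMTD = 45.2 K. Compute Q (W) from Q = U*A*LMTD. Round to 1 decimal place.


Q = U * A * LMTD
Q = 104 * 41 * 45.2
Q = 192732.8 W


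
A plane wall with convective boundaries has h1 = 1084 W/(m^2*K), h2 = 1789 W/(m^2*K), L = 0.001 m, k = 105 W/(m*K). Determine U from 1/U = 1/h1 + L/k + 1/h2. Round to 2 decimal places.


1/U = 1/h1 + L/k + 1/h2
1/U = 1/1084 + 0.001/105 + 1/1789
1/U = 0.0009225092 + 9.5238e-06 + 0.0005589715
1/U = 0.0014910045
U = 670.69 W/(m^2*K)


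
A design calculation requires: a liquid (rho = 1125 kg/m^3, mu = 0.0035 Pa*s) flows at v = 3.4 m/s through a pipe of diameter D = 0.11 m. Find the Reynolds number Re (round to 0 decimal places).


Re = rho * v * D / mu
Re = 1125 * 3.4 * 0.11 / 0.0035
Re = 420.75 / 0.0035
Re = 120214


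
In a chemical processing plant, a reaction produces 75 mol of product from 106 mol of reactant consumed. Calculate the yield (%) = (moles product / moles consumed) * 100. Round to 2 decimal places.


Yield = (moles product / moles consumed) * 100%
Yield = (75 / 106) * 100
Yield = 0.7075 * 100
Yield = 70.75%


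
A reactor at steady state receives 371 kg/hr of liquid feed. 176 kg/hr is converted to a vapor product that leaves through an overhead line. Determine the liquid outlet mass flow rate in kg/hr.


Steady-state mass balance on the main outlet: F_out = F_in - F_removed
F_out = 371 - 176
F_out = 195 kg/hr


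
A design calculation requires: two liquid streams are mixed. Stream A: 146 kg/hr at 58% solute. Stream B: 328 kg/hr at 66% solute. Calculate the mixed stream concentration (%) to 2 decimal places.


Mass balance on solute: F1*x1 + F2*x2 = F3*x3
F3 = F1 + F2 = 146 + 328 = 474 kg/hr
x3 = (F1*x1 + F2*x2)/F3
x3 = (146*0.58 + 328*0.66) / 474
x3 = 63.54%


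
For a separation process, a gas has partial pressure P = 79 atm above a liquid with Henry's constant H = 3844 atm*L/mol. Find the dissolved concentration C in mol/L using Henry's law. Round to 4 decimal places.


C = P / H
C = 79 / 3844
C = 0.0206 mol/L


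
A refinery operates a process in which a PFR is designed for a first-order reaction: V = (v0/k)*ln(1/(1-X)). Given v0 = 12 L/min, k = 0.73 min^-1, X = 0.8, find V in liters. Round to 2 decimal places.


V = (v0/k) * ln(1/(1-X))
V = (12/0.73) * ln(1/(1-0.8))
V = 16.438356 * ln(5.0)
V = 16.438356 * 1.609438
V = 26.46 L


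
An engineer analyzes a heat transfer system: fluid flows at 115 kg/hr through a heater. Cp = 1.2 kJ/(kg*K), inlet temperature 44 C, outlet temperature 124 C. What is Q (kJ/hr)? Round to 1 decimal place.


Q = m_dot * Cp * (T2 - T1)
Q = 115 * 1.2 * (124 - 44)
Q = 115 * 1.2 * 80
Q = 11040.0 kJ/hr


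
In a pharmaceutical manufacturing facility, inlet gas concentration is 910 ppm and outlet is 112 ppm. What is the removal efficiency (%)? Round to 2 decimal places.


Efficiency = (G_in - G_out) / G_in * 100%
Efficiency = (910 - 112) / 910 * 100
Efficiency = 798 / 910 * 100
Efficiency = 87.69%


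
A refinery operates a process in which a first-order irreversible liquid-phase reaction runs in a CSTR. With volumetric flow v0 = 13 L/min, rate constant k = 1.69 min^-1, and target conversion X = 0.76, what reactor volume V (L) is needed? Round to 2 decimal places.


V = v0 * X / (k * (1 - X))
V = 13 * 0.76 / (1.69 * (1 - 0.76))
V = 9.88 / (1.69 * 0.24)
V = 9.88 / 0.4056
V = 24.36 L


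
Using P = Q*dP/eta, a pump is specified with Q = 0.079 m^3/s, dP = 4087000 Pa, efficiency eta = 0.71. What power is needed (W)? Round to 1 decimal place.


P = Q * dP / eta
P = 0.079 * 4087000 / 0.71
P = 322873.0 / 0.71
P = 454750.7 W


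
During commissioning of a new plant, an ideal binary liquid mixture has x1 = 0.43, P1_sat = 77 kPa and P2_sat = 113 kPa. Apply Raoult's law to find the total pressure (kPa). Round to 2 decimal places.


P = x1*P1_sat + x2*P2_sat
x2 = 1 - x1 = 1 - 0.43 = 0.57
P = 0.43*77 + 0.57*113
P = 33.11 + 64.41
P = 97.52 kPa


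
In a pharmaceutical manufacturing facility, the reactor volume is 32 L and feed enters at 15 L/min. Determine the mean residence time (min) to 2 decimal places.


tau = V / v0
tau = 32 / 15
tau = 2.13 min


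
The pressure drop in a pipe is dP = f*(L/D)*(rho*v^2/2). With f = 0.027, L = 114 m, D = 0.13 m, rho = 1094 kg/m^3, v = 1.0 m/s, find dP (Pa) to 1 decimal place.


dP = f * (L/D) * (rho*v^2/2)
dP = 0.027 * (114/0.13) * (1094*1.0^2/2)
L/D = 876.92307692
rho*v^2/2 = 1094*1.0/2 = 547.0
dP = 0.027 * 876.92307692 * 547.0
dP = 12951.3 Pa


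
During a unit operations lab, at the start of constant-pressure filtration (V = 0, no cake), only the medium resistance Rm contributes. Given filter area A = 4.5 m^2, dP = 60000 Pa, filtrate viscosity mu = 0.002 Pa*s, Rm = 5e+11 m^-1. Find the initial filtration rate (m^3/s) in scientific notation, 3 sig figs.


rate = A * dP / (mu * Rm)
rate = 4.5 * 60000 / (0.002 * 5e+11)
rate = 270000.0 / 1.000e+09
rate = 2.70e-04 m^3/s


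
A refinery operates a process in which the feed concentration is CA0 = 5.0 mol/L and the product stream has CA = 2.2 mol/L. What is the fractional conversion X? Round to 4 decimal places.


X = (CA0 - CA) / CA0
X = (5.0 - 2.2) / 5.0
X = 2.8 / 5.0
X = 0.5600


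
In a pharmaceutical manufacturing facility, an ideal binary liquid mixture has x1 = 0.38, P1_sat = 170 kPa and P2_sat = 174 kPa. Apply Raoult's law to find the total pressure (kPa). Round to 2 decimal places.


P = x1*P1_sat + x2*P2_sat
x2 = 1 - x1 = 1 - 0.38 = 0.62
P = 0.38*170 + 0.62*174
P = 64.6 + 107.88
P = 172.48 kPa


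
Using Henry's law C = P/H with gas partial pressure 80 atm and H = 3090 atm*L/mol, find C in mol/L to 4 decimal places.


C = P / H
C = 80 / 3090
C = 0.0259 mol/L


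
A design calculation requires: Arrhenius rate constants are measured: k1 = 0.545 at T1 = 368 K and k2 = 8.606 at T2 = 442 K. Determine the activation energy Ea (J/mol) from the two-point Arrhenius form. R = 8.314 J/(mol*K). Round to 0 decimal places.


Ea = R * ln(k2/k1) / (1/T1 - 1/T2)
ln(k2/k1) = ln(8.606/0.545) = 2.7594291
1/T1 - 1/T2 = 1/368 - 1/442 = 0.000454947865
Ea = 8.314 * 2.7594291 / 0.000454947865
Ea = 50428 J/mol


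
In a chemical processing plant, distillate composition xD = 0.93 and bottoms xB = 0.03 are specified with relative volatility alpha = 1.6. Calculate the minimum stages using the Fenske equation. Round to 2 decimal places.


N_min = ln((xD*(1-xB))/(xB*(1-xD))) / ln(alpha)
Numerator inside ln: 0.9021 / 0.0021 = 429.571429
ln(429.571429) = 6.062788
ln(alpha) = ln(1.6) = 0.470004
N_min = 6.062788 / 0.470004 = 12.90


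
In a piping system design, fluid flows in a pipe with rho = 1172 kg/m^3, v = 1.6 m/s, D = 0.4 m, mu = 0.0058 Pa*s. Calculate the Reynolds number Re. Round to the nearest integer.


Re = rho * v * D / mu
Re = 1172 * 1.6 * 0.4 / 0.0058
Re = 750.08 / 0.0058
Re = 129324


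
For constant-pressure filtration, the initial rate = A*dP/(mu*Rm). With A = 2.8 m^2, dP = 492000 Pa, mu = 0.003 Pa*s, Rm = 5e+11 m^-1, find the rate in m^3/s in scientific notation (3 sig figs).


rate = A * dP / (mu * Rm)
rate = 2.8 * 492000 / (0.003 * 5e+11)
rate = 1377600.0 / 1.500e+09
rate = 9.18e-04 m^3/s


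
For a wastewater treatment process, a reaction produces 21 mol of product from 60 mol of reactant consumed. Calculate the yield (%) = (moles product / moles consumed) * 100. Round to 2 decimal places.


Yield = (moles product / moles consumed) * 100%
Yield = (21 / 60) * 100
Yield = 0.35 * 100
Yield = 35.00%


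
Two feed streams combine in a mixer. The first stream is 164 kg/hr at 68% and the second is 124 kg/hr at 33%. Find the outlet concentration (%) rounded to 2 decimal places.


Mass balance on solute: F1*x1 + F2*x2 = F3*x3
F3 = F1 + F2 = 164 + 124 = 288 kg/hr
x3 = (F1*x1 + F2*x2)/F3
x3 = (164*0.68 + 124*0.33) / 288
x3 = 52.93%


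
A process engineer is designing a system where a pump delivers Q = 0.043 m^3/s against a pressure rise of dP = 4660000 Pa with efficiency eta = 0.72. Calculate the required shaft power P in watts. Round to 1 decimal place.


P = Q * dP / eta
P = 0.043 * 4660000 / 0.72
P = 200380.0 / 0.72
P = 278305.6 W


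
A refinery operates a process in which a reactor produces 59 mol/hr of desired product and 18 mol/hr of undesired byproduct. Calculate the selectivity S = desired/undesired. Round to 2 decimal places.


S = desired product rate / undesired product rate
S = 59 / 18
S = 3.28


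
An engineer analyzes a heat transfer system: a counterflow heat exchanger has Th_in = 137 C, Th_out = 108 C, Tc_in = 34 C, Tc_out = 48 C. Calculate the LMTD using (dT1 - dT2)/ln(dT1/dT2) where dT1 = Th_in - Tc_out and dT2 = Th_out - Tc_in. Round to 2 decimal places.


dT1 = Th_in - Tc_out = 137 - 48 = 89
dT2 = Th_out - Tc_in = 108 - 34 = 74
LMTD = (dT1 - dT2) / ln(dT1/dT2)
LMTD = (89 - 74) / ln(89/74)
LMTD = 81.27 K


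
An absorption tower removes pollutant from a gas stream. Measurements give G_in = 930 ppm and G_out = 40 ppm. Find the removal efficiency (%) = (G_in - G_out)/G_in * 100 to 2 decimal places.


Efficiency = (G_in - G_out) / G_in * 100%
Efficiency = (930 - 40) / 930 * 100
Efficiency = 890 / 930 * 100
Efficiency = 95.70%


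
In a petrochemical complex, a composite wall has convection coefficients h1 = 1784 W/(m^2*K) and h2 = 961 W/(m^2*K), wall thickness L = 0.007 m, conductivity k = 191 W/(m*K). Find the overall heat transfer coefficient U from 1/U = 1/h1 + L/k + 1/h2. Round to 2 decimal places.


1/U = 1/h1 + L/k + 1/h2
1/U = 1/1784 + 0.007/191 + 1/961
1/U = 0.0005605381 + 3.66492e-05 + 0.0010405827
1/U = 0.00163777
U = 610.59 W/(m^2*K)


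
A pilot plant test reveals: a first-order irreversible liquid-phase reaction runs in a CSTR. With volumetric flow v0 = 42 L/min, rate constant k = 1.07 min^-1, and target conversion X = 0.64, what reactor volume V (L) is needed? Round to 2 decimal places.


V = v0 * X / (k * (1 - X))
V = 42 * 0.64 / (1.07 * (1 - 0.64))
V = 26.88 / (1.07 * 0.36)
V = 26.88 / 0.3852
V = 69.78 L


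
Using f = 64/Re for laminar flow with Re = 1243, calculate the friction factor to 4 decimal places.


f = 64 / Re
f = 64 / 1243
f = 0.0515


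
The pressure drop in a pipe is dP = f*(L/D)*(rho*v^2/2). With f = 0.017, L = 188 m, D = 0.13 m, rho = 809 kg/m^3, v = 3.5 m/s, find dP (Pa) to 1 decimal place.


dP = f * (L/D) * (rho*v^2/2)
dP = 0.017 * (188/0.13) * (809*3.5^2/2)
L/D = 1446.15384615
rho*v^2/2 = 809*12.25/2 = 4955.125
dP = 0.017 * 1446.15384615 * 4955.125
dP = 121819.8 Pa


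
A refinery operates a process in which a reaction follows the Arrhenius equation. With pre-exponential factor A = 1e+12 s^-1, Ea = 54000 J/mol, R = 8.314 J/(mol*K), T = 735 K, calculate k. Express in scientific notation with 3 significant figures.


k = A * exp(-Ea/(R*T))
k = 1e+12 * exp(-54000 / (8.314 * 735))
k = 1e+12 * exp(-8.836828)
k = 1.45e+08


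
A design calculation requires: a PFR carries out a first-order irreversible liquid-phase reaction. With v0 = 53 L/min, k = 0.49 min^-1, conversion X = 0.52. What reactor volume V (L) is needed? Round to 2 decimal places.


V = (v0/k) * ln(1/(1-X))
V = (53/0.49) * ln(1/(1-0.52))
V = 108.163265 * ln(2.083333)
V = 108.163265 * 0.733969
V = 79.39 L


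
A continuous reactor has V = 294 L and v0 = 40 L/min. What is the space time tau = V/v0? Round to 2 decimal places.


tau = V / v0
tau = 294 / 40
tau = 7.35 min


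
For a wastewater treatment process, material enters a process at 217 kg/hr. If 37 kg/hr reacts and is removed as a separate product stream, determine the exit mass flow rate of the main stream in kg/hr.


Steady-state mass balance on the main outlet: F_out = F_in - F_removed
F_out = 217 - 37
F_out = 180 kg/hr


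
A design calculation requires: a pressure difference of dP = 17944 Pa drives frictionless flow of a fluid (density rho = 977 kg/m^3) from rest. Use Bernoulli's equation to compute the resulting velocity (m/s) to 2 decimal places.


v = sqrt(2*dP/rho)
v = sqrt(2*17944/977)
v = sqrt(36.732856)
v = 6.06 m/s


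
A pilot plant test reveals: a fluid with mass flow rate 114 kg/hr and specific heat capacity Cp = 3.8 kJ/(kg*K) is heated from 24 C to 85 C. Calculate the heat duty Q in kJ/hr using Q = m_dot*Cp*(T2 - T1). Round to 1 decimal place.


Q = m_dot * Cp * (T2 - T1)
Q = 114 * 3.8 * (85 - 24)
Q = 114 * 3.8 * 61
Q = 26425.2 kJ/hr


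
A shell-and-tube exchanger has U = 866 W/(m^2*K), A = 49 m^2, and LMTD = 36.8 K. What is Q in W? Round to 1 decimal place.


Q = U * A * LMTD
Q = 866 * 49 * 36.8
Q = 1561571.2 W


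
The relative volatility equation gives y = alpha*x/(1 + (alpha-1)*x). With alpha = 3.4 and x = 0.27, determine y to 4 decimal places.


y = alpha*x / (1 + (alpha-1)*x)
y = 3.4*0.27 / (1 + (3.4-1)*0.27)
y = 0.918 / (1 + 0.648)
y = 0.918 / 1.648
y = 0.5570


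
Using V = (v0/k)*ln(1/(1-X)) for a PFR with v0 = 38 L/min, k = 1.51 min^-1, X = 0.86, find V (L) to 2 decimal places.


V = (v0/k) * ln(1/(1-X))
V = (38/1.51) * ln(1/(1-0.86))
V = 25.165563 * ln(7.142857)
V = 25.165563 * 1.966113
V = 49.48 L


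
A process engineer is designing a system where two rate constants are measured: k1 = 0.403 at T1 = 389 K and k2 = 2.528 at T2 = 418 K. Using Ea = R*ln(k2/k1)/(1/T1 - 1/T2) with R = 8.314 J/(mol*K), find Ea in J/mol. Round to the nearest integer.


Ea = R * ln(k2/k1) / (1/T1 - 1/T2)
ln(k2/k1) = ln(2.528/0.403) = 1.8362472
1/T1 - 1/T2 = 1/389 - 1/418 = 0.00017834959
Ea = 8.314 * 1.8362472 / 0.00017834959
Ea = 85599 J/mol


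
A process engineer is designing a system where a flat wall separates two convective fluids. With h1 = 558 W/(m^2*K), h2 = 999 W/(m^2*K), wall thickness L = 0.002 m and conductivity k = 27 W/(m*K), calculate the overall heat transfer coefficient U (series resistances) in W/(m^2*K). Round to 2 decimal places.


1/U = 1/h1 + L/k + 1/h2
1/U = 1/558 + 0.002/27 + 1/999
1/U = 0.0017921147 + 7.40741e-05 + 0.001001001
1/U = 0.0028671898
U = 348.77 W/(m^2*K)


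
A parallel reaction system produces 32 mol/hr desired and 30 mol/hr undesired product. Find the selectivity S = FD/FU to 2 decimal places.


S = desired product rate / undesired product rate
S = 32 / 30
S = 1.07


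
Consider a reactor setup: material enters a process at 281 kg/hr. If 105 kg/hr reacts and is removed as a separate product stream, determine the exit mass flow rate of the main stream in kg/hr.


Steady-state mass balance on the main outlet: F_out = F_in - F_removed
F_out = 281 - 105
F_out = 176 kg/hr


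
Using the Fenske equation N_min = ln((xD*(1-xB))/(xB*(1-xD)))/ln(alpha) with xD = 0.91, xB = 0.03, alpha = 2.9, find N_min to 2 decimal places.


N_min = ln((xD*(1-xB))/(xB*(1-xD))) / ln(alpha)
Numerator inside ln: 0.8827 / 0.0027 = 326.925926
ln(326.925926) = 5.789734
ln(alpha) = ln(2.9) = 1.064711
N_min = 5.789734 / 1.064711 = 5.44


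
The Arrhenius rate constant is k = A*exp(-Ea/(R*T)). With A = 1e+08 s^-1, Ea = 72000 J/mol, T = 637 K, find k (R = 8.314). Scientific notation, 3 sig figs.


k = A * exp(-Ea/(R*T))
k = 1e+08 * exp(-72000 / (8.314 * 637))
k = 1e+08 * exp(-13.59512)
k = 1.25e+02
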